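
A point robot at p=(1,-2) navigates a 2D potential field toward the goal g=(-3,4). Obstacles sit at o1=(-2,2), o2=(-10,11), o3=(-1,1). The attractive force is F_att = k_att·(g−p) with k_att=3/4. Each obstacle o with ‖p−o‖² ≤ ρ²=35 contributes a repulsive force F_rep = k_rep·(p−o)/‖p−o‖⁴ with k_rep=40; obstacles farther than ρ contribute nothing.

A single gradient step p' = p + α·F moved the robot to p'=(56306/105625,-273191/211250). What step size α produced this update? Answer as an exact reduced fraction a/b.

F_att = 3/4·(g−p) = 3/4·(-4,6) = (-3.0000,4.5000)
o1: d²=25 ≤ ρ²=35; F_rep = 40·(3,-4)/25² = (0.1920,-0.2560)
o2: d²=290 > ρ²=35 → inactive
o3: d²=13 ≤ ρ²=35; F_rep = 40·(2,-3)/13² = (0.4734,-0.7101)
F = F_att + ΣF_rep = (-2.3346,3.5339)
Δp = p'−p = (-0.4669,0.7068); α = Δx/Fx = (-49319/105625) / (-49319/21125) = 1/5
check: Δy/Fy = (149309/211250) / (149309/42250) = 1/5 ✓

α = 1/5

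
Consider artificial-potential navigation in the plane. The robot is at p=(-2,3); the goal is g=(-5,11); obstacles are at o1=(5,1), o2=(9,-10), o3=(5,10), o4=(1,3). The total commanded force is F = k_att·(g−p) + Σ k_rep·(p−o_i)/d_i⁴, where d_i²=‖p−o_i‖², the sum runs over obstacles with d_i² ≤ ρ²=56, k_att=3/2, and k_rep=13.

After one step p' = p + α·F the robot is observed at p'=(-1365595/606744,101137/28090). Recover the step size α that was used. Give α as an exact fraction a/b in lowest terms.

F_att = 3/2·(g−p) = 3/2·(-3,8) = (-4.5000,12.0000)
o1: d²=53 ≤ ρ²=56; F_rep = 13·(-7,2)/53² = (-0.0324,0.0093)
o2: d²=290 > ρ²=56 → inactive
o3: d²=98 > ρ²=56 → inactive
o4: d²=9 ≤ ρ²=56; F_rep = 13·(-3,0)/9² = (-0.4815,0.0000)
F = F_att + ΣF_rep = (-5.0139,12.0093)
Δp = p'−p = (-0.2507,0.6005); α = Δx/Fx = (-152107/606744) / (-760535/151686) = 1/20
check: Δy/Fy = (16867/28090) / (33734/2809) = 1/20 ✓

α = 1/20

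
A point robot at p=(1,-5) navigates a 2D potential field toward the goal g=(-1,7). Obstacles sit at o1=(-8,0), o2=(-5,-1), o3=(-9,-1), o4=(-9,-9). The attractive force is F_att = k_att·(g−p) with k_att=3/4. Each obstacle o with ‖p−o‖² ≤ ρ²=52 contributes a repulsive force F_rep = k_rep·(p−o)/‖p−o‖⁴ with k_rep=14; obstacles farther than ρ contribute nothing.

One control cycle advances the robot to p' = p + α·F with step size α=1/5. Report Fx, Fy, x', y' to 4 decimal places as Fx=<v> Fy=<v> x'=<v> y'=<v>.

F_att = 3/4·(g−p) = 3/4·(-2,12) = (-1.5000,9.0000)
o1: d²=106 > ρ²=52 → inactive
o2: d²=52 ≤ ρ²=52; F_rep = 14·(6,-4)/52² = (0.0311,-0.0207)
o3: d²=116 > ρ²=52 → inactive
o4: d²=116 > ρ²=52 → inactive
F = F_att + ΣF_rep = (-1.4689,8.9793)
p' = p + 1/5·F = (0.7062,-3.2041)

Fx=-1.4689 Fy=8.9793 x'=0.7062 y'=-3.2041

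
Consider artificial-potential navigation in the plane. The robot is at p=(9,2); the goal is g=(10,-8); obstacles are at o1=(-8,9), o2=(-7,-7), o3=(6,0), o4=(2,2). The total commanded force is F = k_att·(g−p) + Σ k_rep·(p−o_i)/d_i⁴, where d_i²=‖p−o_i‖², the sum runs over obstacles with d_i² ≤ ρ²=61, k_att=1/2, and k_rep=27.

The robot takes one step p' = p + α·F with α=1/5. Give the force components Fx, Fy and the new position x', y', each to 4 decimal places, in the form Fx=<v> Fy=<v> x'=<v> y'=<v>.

F_att = 1/2·(g−p) = 1/2·(1,-10) = (0.5000,-5.0000)
o1: d²=338 > ρ²=61 → inactive
o2: d²=337 > ρ²=61 → inactive
o3: d²=13 ≤ ρ²=61; F_rep = 27·(3,2)/13² = (0.4793,0.3195)
o4: d²=49 ≤ ρ²=61; F_rep = 27·(7,0)/49² = (0.0787,0.0000)
F = F_att + ΣF_rep = (1.0580,-4.6805)
p' = p + 1/5·F = (9.2116,1.0639)

Fx=1.0580 Fy=-4.6805 x'=9.2116 y'=1.0639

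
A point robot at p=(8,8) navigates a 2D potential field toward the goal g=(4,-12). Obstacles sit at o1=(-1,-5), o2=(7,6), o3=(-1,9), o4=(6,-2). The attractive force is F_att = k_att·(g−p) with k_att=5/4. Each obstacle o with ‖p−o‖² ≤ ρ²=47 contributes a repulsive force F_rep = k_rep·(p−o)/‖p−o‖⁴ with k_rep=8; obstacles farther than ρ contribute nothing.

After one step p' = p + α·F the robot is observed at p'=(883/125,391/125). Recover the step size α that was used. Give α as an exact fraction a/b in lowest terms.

F_att = 5/4·(g−p) = 5/4·(-4,-20) = (-5.0000,-25.0000)
o1: d²=250 > ρ²=47 → inactive
o2: d²=5 ≤ ρ²=47; F_rep = 8·(1,2)/5² = (0.3200,0.6400)
o3: d²=82 > ρ²=47 → inactive
o4: d²=104 > ρ²=47 → inactive
F = F_att + ΣF_rep = (-4.6800,-24.3600)
Δp = p'−p = (-0.9360,-4.8720); α = Δx/Fx = (-117/125) / (-117/25) = 1/5
check: Δy/Fy = (-609/125) / (-609/25) = 1/5 ✓

α = 1/5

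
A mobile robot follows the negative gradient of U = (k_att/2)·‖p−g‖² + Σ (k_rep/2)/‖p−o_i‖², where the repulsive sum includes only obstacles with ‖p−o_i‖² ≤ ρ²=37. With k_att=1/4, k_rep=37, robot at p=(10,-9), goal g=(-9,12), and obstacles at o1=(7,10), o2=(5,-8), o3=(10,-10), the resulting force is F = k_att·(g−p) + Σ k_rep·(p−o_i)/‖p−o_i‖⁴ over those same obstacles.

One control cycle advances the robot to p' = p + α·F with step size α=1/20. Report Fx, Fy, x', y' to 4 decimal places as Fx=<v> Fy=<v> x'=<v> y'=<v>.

Fx=-4.4763 Fy=42.1953 x'=9.7762 y'=-6.8902

F_att = 1/4·(g−p) = 1/4·(-19,21) = (-4.7500,5.2500)
o1: d²=370 > ρ²=37 → inactive
o2: d²=26 ≤ ρ²=37; F_rep = 37·(5,-1)/26² = (0.2737,-0.0547)
o3: d²=1 ≤ ρ²=37; F_rep = 37·(0,1)/1² = (0.0000,37.0000)
F = F_att + ΣF_rep = (-4.4763,42.1953)
p' = p + 1/20·F = (9.7762,-6.8902)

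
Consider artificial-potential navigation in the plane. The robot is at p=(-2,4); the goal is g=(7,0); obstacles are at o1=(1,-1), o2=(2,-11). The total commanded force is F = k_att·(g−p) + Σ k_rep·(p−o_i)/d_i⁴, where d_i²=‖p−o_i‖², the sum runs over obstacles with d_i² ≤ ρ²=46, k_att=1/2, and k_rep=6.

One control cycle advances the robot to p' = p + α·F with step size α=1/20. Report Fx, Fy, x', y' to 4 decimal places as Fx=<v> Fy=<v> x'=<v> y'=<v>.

F_att = 1/2·(g−p) = 1/2·(9,-4) = (4.5000,-2.0000)
o1: d²=34 ≤ ρ²=46; F_rep = 6·(-3,5)/34² = (-0.0156,0.0260)
o2: d²=241 > ρ²=46 → inactive
F = F_att + ΣF_rep = (4.4844,-1.9740)
p' = p + 1/20·F = (-1.7758,3.9013)

Fx=4.4844 Fy=-1.9740 x'=-1.7758 y'=3.9013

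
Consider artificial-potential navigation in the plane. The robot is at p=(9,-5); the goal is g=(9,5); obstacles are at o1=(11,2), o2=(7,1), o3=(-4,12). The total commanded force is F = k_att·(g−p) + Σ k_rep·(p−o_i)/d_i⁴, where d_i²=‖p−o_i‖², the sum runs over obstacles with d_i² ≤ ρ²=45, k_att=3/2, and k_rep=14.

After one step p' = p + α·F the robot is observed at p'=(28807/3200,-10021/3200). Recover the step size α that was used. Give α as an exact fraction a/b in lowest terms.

F_att = 3/2·(g−p) = 3/2·(0,10) = (0.0000,15.0000)
o1: d²=53 > ρ²=45 → inactive
o2: d²=40 ≤ ρ²=45; F_rep = 14·(2,-6)/40² = (0.0175,-0.0525)
o3: d²=458 > ρ²=45 → inactive
F = F_att + ΣF_rep = (0.0175,14.9475)
Δp = p'−p = (0.0022,1.8684); α = Δx/Fx = (7/3200) / (7/400) = 1/8
check: Δy/Fy = (5979/3200) / (5979/400) = 1/8 ✓

α = 1/8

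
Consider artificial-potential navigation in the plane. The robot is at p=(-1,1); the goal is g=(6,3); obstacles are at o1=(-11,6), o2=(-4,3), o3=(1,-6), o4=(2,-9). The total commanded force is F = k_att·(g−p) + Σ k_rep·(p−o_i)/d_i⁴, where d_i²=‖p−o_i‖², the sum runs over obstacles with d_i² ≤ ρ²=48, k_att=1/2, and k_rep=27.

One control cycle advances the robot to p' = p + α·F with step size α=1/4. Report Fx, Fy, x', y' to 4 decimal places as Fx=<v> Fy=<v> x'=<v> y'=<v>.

Fx=3.9793 Fy=0.6805 x'=-0.0052 y'=1.1701

F_att = 1/2·(g−p) = 1/2·(7,2) = (3.5000,1.0000)
o1: d²=125 > ρ²=48 → inactive
o2: d²=13 ≤ ρ²=48; F_rep = 27·(3,-2)/13² = (0.4793,-0.3195)
o3: d²=53 > ρ²=48 → inactive
o4: d²=109 > ρ²=48 → inactive
F = F_att + ΣF_rep = (3.9793,0.6805)
p' = p + 1/4·F = (-0.0052,1.1701)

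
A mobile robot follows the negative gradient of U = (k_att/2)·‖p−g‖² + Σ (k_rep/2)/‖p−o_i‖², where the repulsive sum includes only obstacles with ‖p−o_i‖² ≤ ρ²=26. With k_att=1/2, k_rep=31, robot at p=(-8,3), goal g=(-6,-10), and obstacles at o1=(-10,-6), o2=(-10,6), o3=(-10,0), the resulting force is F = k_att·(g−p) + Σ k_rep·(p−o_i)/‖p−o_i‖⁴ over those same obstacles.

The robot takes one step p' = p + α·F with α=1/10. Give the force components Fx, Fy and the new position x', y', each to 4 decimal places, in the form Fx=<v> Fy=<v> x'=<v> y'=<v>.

Fx=1.7337 Fy=-6.5000 x'=-7.8266 y'=2.3500

F_att = 1/2·(g−p) = 1/2·(2,-13) = (1.0000,-6.5000)
o1: d²=85 > ρ²=26 → inactive
o2: d²=13 ≤ ρ²=26; F_rep = 31·(2,-3)/13² = (0.3669,-0.5503)
o3: d²=13 ≤ ρ²=26; F_rep = 31·(2,3)/13² = (0.3669,0.5503)
F = F_att + ΣF_rep = (1.7337,-6.5000)
p' = p + 1/10·F = (-7.8266,2.3500)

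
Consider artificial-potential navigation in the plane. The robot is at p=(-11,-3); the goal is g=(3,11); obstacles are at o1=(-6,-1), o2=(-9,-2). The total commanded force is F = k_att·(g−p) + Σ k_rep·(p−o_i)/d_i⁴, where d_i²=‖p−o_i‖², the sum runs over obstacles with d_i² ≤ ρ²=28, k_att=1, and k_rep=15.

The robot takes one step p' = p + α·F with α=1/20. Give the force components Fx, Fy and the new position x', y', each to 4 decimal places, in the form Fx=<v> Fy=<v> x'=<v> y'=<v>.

Fx=12.8000 Fy=13.4000 x'=-10.3600 y'=-2.3300

F_att = 1·(g−p) = 1·(14,14) = (14.0000,14.0000)
o1: d²=29 > ρ²=28 → inactive
o2: d²=5 ≤ ρ²=28; F_rep = 15·(-2,-1)/5² = (-1.2000,-0.6000)
F = F_att + ΣF_rep = (12.8000,13.4000)
p' = p + 1/20·F = (-10.3600,-2.3300)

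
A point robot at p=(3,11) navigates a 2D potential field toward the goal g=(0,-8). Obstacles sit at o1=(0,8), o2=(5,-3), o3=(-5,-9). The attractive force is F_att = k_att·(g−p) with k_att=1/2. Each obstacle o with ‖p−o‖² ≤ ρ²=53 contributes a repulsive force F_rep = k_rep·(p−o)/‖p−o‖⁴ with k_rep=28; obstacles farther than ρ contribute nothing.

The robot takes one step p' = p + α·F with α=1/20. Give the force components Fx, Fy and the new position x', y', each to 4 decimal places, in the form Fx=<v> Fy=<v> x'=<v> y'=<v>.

Fx=-1.2407 Fy=-9.2407 x'=2.9380 y'=10.5380

F_att = 1/2·(g−p) = 1/2·(-3,-19) = (-1.5000,-9.5000)
o1: d²=18 ≤ ρ²=53; F_rep = 28·(3,3)/18² = (0.2593,0.2593)
o2: d²=200 > ρ²=53 → inactive
o3: d²=464 > ρ²=53 → inactive
F = F_att + ΣF_rep = (-1.2407,-9.2407)
p' = p + 1/20·F = (2.9380,10.5380)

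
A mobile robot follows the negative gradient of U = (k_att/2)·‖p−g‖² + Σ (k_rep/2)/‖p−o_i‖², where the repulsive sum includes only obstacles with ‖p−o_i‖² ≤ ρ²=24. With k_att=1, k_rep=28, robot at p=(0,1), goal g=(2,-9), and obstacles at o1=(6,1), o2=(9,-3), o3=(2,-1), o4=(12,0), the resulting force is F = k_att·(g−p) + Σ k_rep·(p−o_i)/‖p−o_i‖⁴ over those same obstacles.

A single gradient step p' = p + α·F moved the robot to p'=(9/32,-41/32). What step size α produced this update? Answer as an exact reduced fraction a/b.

α = 1/4

F_att = 1·(g−p) = 1·(2,-10) = (2.0000,-10.0000)
o1: d²=36 > ρ²=24 → inactive
o2: d²=97 > ρ²=24 → inactive
o3: d²=8 ≤ ρ²=24; F_rep = 28·(-2,2)/8² = (-0.8750,0.8750)
o4: d²=145 > ρ²=24 → inactive
F = F_att + ΣF_rep = (1.1250,-9.1250)
Δp = p'−p = (0.2812,-2.2812); α = Δx/Fx = (9/32) / (9/8) = 1/4
check: Δy/Fy = (-73/32) / (-73/8) = 1/4 ✓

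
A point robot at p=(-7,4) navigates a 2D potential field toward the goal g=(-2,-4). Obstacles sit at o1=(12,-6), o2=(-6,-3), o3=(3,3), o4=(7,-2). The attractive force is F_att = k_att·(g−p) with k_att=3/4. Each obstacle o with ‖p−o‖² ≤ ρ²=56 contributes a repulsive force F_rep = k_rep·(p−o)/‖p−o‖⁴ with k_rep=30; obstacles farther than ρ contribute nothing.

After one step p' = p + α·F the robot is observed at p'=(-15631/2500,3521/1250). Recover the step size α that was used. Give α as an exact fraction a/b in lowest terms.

F_att = 3/4·(g−p) = 3/4·(5,-8) = (3.7500,-6.0000)
o1: d²=461 > ρ²=56 → inactive
o2: d²=50 ≤ ρ²=56; F_rep = 30·(-1,7)/50² = (-0.0120,0.0840)
o3: d²=101 > ρ²=56 → inactive
o4: d²=232 > ρ²=56 → inactive
F = F_att + ΣF_rep = (3.7380,-5.9160)
Δp = p'−p = (0.7476,-1.1832); α = Δx/Fx = (1869/2500) / (1869/500) = 1/5
check: Δy/Fy = (-1479/1250) / (-1479/250) = 1/5 ✓

α = 1/5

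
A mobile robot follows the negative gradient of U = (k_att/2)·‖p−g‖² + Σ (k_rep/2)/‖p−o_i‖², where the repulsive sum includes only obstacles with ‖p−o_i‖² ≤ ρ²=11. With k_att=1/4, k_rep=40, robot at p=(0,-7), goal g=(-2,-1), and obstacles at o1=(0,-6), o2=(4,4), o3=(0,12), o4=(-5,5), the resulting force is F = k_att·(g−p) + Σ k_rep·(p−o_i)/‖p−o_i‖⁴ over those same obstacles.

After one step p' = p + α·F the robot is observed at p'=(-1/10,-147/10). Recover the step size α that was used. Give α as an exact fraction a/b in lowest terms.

α = 1/5

F_att = 1/4·(g−p) = 1/4·(-2,6) = (-0.5000,1.5000)
o1: d²=1 ≤ ρ²=11; F_rep = 40·(0,-1)/1² = (0.0000,-40.0000)
o2: d²=137 > ρ²=11 → inactive
o3: d²=361 > ρ²=11 → inactive
o4: d²=169 > ρ²=11 → inactive
F = F_att + ΣF_rep = (-0.5000,-38.5000)
Δp = p'−p = (-0.1000,-7.7000); α = Δx/Fx = (-1/10) / (-1/2) = 1/5
check: Δy/Fy = (-77/10) / (-77/2) = 1/5 ✓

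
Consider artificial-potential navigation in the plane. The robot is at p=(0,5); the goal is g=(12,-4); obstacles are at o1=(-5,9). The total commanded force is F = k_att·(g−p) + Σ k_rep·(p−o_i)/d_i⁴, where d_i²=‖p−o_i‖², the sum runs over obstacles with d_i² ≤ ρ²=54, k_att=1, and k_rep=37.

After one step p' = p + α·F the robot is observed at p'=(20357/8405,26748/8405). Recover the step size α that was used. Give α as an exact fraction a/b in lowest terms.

F_att = 1·(g−p) = 1·(12,-9) = (12.0000,-9.0000)
o1: d²=41 ≤ ρ²=54; F_rep = 37·(5,-4)/41² = (0.1101,-0.0880)
F = F_att + ΣF_rep = (12.1101,-9.0880)
Δp = p'−p = (2.4220,-1.8176); α = Δx/Fx = (20357/8405) / (20357/1681) = 1/5
check: Δy/Fy = (-15277/8405) / (-15277/1681) = 1/5 ✓

α = 1/5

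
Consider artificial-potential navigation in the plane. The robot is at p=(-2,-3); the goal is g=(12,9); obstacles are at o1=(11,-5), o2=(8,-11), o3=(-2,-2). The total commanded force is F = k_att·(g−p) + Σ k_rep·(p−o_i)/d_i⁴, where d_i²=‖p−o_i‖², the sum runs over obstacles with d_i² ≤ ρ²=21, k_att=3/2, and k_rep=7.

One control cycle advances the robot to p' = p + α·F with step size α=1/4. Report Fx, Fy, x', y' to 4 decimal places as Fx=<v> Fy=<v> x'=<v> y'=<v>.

Fx=21.0000 Fy=11.0000 x'=3.2500 y'=-0.2500

F_att = 3/2·(g−p) = 3/2·(14,12) = (21.0000,18.0000)
o1: d²=173 > ρ²=21 → inactive
o2: d²=164 > ρ²=21 → inactive
o3: d²=1 ≤ ρ²=21; F_rep = 7·(0,-1)/1² = (0.0000,-7.0000)
F = F_att + ΣF_rep = (21.0000,11.0000)
p' = p + 1/4·F = (3.2500,-0.2500)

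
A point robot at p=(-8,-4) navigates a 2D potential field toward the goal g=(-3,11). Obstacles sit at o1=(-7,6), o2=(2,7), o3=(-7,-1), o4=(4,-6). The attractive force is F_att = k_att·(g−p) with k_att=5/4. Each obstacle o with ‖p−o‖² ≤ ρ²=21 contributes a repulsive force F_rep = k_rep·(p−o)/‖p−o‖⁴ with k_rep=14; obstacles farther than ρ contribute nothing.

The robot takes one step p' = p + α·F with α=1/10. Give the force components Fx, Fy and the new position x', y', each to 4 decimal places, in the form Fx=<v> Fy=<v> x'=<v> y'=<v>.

Fx=6.1100 Fy=18.3300 x'=-7.3890 y'=-2.1670

F_att = 5/4·(g−p) = 5/4·(5,15) = (6.2500,18.7500)
o1: d²=101 > ρ²=21 → inactive
o2: d²=221 > ρ²=21 → inactive
o3: d²=10 ≤ ρ²=21; F_rep = 14·(-1,-3)/10² = (-0.1400,-0.4200)
o4: d²=148 > ρ²=21 → inactive
F = F_att + ΣF_rep = (6.1100,18.3300)
p' = p + 1/10·F = (-7.3890,-2.1670)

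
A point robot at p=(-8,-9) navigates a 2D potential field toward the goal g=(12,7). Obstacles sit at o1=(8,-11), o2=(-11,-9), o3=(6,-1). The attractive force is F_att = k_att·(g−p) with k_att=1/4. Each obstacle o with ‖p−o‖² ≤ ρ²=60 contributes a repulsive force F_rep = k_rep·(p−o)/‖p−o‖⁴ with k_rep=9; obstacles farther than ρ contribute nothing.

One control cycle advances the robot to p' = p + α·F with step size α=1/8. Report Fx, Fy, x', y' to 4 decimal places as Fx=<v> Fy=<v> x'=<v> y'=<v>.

F_att = 1/4·(g−p) = 1/4·(20,16) = (5.0000,4.0000)
o1: d²=260 > ρ²=60 → inactive
o2: d²=9 ≤ ρ²=60; F_rep = 9·(3,0)/9² = (0.3333,0.0000)
o3: d²=260 > ρ²=60 → inactive
F = F_att + ΣF_rep = (5.3333,4.0000)
p' = p + 1/8·F = (-7.3333,-8.5000)

Fx=5.3333 Fy=4.0000 x'=-7.3333 y'=-8.5000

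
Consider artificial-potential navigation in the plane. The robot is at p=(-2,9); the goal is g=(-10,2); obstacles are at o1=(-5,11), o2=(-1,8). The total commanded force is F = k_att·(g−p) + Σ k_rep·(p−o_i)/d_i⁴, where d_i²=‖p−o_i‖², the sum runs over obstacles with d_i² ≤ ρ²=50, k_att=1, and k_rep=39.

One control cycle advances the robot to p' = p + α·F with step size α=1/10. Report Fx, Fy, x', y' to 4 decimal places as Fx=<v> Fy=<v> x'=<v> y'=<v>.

F_att = 1·(g−p) = 1·(-8,-7) = (-8.0000,-7.0000)
o1: d²=13 ≤ ρ²=50; F_rep = 39·(3,-2)/13² = (0.6923,-0.4615)
o2: d²=2 ≤ ρ²=50; F_rep = 39·(-1,1)/2² = (-9.7500,9.7500)
F = F_att + ΣF_rep = (-17.0577,2.2885)
p' = p + 1/10·F = (-3.7058,9.2288)

Fx=-17.0577 Fy=2.2885 x'=-3.7058 y'=9.2288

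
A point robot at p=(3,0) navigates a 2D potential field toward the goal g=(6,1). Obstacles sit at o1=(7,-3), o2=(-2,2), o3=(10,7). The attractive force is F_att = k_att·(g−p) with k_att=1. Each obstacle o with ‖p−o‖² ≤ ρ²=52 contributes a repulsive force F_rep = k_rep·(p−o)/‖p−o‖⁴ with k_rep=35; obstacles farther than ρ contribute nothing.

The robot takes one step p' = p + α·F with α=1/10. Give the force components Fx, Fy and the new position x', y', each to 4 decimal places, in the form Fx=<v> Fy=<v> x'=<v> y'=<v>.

Fx=2.9841 Fy=1.0848 x'=3.2984 y'=0.1085

F_att = 1·(g−p) = 1·(3,1) = (3.0000,1.0000)
o1: d²=25 ≤ ρ²=52; F_rep = 35·(-4,3)/25² = (-0.2240,0.1680)
o2: d²=29 ≤ ρ²=52; F_rep = 35·(5,-2)/29² = (0.2081,-0.0832)
o3: d²=98 > ρ²=52 → inactive
F = F_att + ΣF_rep = (2.9841,1.0848)
p' = p + 1/10·F = (3.2984,0.1085)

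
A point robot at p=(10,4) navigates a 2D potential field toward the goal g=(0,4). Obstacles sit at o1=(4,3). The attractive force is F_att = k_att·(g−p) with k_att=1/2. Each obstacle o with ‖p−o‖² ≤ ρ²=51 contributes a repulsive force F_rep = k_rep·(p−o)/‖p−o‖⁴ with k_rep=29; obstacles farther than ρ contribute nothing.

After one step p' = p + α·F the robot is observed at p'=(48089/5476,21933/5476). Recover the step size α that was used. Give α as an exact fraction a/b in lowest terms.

F_att = 1/2·(g−p) = 1/2·(-10,0) = (-5.0000,0.0000)
o1: d²=37 ≤ ρ²=51; F_rep = 29·(6,1)/37² = (0.1271,0.0212)
F = F_att + ΣF_rep = (-4.8729,0.0212)
Δp = p'−p = (-1.2182,0.0053); α = Δx/Fx = (-6671/5476) / (-6671/1369) = 1/4
check: Δy/Fy = (29/5476) / (29/1369) = 1/4 ✓

α = 1/4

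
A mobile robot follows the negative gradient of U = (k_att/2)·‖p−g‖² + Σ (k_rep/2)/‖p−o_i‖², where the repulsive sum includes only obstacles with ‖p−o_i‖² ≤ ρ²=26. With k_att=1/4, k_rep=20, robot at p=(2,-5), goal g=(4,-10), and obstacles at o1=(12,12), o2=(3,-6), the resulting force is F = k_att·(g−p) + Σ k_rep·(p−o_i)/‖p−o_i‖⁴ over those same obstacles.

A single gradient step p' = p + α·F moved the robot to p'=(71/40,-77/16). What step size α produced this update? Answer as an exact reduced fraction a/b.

F_att = 1/4·(g−p) = 1/4·(2,-5) = (0.5000,-1.2500)
o1: d²=389 > ρ²=26 → inactive
o2: d²=2 ≤ ρ²=26; F_rep = 20·(-1,1)/2² = (-5.0000,5.0000)
F = F_att + ΣF_rep = (-4.5000,3.7500)
Δp = p'−p = (-0.2250,0.1875); α = Δx/Fx = (-9/40) / (-9/2) = 1/20
check: Δy/Fy = (3/16) / (15/4) = 1/20 ✓

α = 1/20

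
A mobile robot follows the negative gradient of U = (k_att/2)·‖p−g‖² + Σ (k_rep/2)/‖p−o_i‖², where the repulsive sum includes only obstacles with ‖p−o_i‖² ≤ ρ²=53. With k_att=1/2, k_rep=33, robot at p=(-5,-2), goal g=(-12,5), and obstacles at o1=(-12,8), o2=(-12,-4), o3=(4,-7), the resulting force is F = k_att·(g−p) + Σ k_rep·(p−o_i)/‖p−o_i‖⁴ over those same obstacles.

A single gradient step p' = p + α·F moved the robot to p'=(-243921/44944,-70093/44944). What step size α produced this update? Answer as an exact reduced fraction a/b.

α = 1/8

F_att = 1/2·(g−p) = 1/2·(-7,7) = (-3.5000,3.5000)
o1: d²=149 > ρ²=53 → inactive
o2: d²=53 ≤ ρ²=53; F_rep = 33·(7,2)/53² = (0.0822,0.0235)
o3: d²=106 > ρ²=53 → inactive
F = F_att + ΣF_rep = (-3.4178,3.5235)
Δp = p'−p = (-0.4272,0.4404); α = Δx/Fx = (-19201/44944) / (-19201/5618) = 1/8
check: Δy/Fy = (19795/44944) / (19795/5618) = 1/8 ✓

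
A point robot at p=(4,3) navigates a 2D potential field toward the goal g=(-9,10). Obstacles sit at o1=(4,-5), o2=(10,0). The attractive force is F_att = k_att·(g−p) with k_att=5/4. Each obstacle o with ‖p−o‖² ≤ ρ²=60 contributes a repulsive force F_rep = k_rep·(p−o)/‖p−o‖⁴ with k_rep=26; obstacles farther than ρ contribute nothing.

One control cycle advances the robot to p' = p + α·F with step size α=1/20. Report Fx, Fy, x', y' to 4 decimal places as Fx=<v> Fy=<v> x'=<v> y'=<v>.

Fx=-16.3270 Fy=8.7885 x'=3.1836 y'=3.4394

F_att = 5/4·(g−p) = 5/4·(-13,7) = (-16.2500,8.7500)
o1: d²=64 > ρ²=60 → inactive
o2: d²=45 ≤ ρ²=60; F_rep = 26·(-6,3)/45² = (-0.0770,0.0385)
F = F_att + ΣF_rep = (-16.3270,8.7885)
p' = p + 1/20·F = (3.1836,3.4394)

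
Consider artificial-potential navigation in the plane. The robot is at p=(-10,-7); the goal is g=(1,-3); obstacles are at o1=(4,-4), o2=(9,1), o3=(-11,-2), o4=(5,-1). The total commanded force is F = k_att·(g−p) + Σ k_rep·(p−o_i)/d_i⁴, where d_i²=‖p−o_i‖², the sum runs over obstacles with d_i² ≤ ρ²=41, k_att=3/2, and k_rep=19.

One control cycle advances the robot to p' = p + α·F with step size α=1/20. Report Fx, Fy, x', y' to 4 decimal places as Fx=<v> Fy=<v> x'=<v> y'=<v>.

Fx=16.5281 Fy=5.8595 x'=-9.1736 y'=-6.7070

F_att = 3/2·(g−p) = 3/2·(11,4) = (16.5000,6.0000)
o1: d²=205 > ρ²=41 → inactive
o2: d²=425 > ρ²=41 → inactive
o3: d²=26 ≤ ρ²=41; F_rep = 19·(1,-5)/26² = (0.0281,-0.1405)
o4: d²=261 > ρ²=41 → inactive
F = F_att + ΣF_rep = (16.5281,5.8595)
p' = p + 1/20·F = (-9.1736,-6.7070)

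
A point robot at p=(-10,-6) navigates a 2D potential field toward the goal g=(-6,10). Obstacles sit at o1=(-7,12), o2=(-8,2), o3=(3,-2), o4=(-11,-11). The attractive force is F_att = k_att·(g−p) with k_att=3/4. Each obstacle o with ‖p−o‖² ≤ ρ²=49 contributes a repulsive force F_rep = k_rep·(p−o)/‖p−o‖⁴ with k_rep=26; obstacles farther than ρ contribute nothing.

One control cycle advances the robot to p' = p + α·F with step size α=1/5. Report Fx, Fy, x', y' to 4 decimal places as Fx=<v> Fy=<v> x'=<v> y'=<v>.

Fx=3.0385 Fy=12.1923 x'=-9.3923 y'=-3.5615

F_att = 3/4·(g−p) = 3/4·(4,16) = (3.0000,12.0000)
o1: d²=333 > ρ²=49 → inactive
o2: d²=68 > ρ²=49 → inactive
o3: d²=185 > ρ²=49 → inactive
o4: d²=26 ≤ ρ²=49; F_rep = 26·(1,5)/26² = (0.0385,0.1923)
F = F_att + ΣF_rep = (3.0385,12.1923)
p' = p + 1/5·F = (-9.3923,-3.5615)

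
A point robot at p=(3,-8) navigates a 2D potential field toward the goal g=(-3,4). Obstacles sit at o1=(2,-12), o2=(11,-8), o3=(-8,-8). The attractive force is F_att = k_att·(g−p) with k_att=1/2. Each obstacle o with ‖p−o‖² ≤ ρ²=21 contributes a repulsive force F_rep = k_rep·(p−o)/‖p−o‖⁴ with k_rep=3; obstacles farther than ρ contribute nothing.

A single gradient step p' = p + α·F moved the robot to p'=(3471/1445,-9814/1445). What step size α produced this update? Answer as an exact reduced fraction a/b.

α = 1/5

F_att = 1/2·(g−p) = 1/2·(-6,12) = (-3.0000,6.0000)
o1: d²=17 ≤ ρ²=21; F_rep = 3·(1,4)/17² = (0.0104,0.0415)
o2: d²=64 > ρ²=21 → inactive
o3: d²=121 > ρ²=21 → inactive
F = F_att + ΣF_rep = (-2.9896,6.0415)
Δp = p'−p = (-0.5979,1.2083); α = Δx/Fx = (-864/1445) / (-864/289) = 1/5
check: Δy/Fy = (1746/1445) / (1746/289) = 1/5 ✓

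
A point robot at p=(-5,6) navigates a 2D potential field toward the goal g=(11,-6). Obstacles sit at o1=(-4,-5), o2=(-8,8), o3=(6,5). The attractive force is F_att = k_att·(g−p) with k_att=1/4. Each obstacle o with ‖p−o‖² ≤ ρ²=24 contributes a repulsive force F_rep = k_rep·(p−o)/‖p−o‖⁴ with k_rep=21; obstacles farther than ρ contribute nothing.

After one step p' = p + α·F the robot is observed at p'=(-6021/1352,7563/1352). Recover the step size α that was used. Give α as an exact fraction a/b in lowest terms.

F_att = 1/4·(g−p) = 1/4·(16,-12) = (4.0000,-3.0000)
o1: d²=122 > ρ²=24 → inactive
o2: d²=13 ≤ ρ²=24; F_rep = 21·(3,-2)/13² = (0.3728,-0.2485)
o3: d²=122 > ρ²=24 → inactive
F = F_att + ΣF_rep = (4.3728,-3.2485)
Δp = p'−p = (0.5466,-0.4061); α = Δx/Fx = (739/1352) / (739/169) = 1/8
check: Δy/Fy = (-549/1352) / (-549/169) = 1/8 ✓

α = 1/8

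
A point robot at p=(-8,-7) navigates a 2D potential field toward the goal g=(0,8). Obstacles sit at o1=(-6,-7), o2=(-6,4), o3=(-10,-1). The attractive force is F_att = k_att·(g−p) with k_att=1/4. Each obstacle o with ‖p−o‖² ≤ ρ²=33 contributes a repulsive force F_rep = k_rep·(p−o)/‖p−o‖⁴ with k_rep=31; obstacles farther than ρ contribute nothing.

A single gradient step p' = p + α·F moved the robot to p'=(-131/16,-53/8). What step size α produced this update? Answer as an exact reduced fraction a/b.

F_att = 1/4·(g−p) = 1/4·(8,15) = (2.0000,3.7500)
o1: d²=4 ≤ ρ²=33; F_rep = 31·(-2,0)/4² = (-3.8750,0.0000)
o2: d²=125 > ρ²=33 → inactive
o3: d²=40 > ρ²=33 → inactive
F = F_att + ΣF_rep = (-1.8750,3.7500)
Δp = p'−p = (-0.1875,0.3750); α = Δx/Fx = (-3/16) / (-15/8) = 1/10
check: Δy/Fy = (3/8) / (15/4) = 1/10 ✓

α = 1/10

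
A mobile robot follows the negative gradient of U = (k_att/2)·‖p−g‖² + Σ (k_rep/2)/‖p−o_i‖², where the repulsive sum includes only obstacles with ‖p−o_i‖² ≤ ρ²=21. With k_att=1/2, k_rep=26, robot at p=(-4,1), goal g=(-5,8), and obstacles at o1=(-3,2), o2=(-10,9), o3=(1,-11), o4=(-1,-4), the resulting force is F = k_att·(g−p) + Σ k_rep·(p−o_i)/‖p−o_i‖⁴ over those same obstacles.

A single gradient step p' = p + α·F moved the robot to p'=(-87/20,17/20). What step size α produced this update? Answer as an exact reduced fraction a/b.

F_att = 1/2·(g−p) = 1/2·(-1,7) = (-0.5000,3.5000)
o1: d²=2 ≤ ρ²=21; F_rep = 26·(-1,-1)/2² = (-6.5000,-6.5000)
o2: d²=100 > ρ²=21 → inactive
o3: d²=169 > ρ²=21 → inactive
o4: d²=34 > ρ²=21 → inactive
F = F_att + ΣF_rep = (-7.0000,-3.0000)
Δp = p'−p = (-0.3500,-0.1500); α = Δx/Fx = (-7/20) / (-7) = 1/20
check: Δy/Fy = (-3/20) / (-3) = 1/20 ✓

α = 1/20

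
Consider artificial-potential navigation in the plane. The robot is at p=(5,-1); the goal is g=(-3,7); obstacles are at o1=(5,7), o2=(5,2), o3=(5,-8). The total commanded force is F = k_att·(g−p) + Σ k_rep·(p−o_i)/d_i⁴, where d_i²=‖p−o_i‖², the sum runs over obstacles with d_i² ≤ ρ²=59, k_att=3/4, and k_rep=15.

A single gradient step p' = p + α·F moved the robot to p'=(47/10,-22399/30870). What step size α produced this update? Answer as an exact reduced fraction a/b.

F_att = 3/4·(g−p) = 3/4·(-8,8) = (-6.0000,6.0000)
o1: d²=64 > ρ²=59 → inactive
o2: d²=9 ≤ ρ²=59; F_rep = 15·(0,-3)/9² = (0.0000,-0.5556)
o3: d²=49 ≤ ρ²=59; F_rep = 15·(0,7)/49² = (0.0000,0.0437)
F = F_att + ΣF_rep = (-6.0000,5.4882)
Δp = p'−p = (-0.3000,0.2744); α = Δx/Fx = (-3/10) / (-6) = 1/20
check: Δy/Fy = (8471/30870) / (16942/3087) = 1/20 ✓

α = 1/20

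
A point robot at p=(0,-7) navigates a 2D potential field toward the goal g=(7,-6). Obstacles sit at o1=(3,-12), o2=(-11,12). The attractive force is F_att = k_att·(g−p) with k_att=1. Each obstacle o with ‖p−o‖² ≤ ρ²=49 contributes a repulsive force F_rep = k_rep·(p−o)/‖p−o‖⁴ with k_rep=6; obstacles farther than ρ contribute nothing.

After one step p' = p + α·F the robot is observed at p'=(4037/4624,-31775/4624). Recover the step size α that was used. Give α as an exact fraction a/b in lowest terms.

F_att = 1·(g−p) = 1·(7,1) = (7.0000,1.0000)
o1: d²=34 ≤ ρ²=49; F_rep = 6·(-3,5)/34² = (-0.0156,0.0260)
o2: d²=482 > ρ²=49 → inactive
F = F_att + ΣF_rep = (6.9844,1.0260)
Δp = p'−p = (0.8731,0.1282); α = Δx/Fx = (4037/4624) / (4037/578) = 1/8
check: Δy/Fy = (593/4624) / (593/578) = 1/8 ✓

α = 1/8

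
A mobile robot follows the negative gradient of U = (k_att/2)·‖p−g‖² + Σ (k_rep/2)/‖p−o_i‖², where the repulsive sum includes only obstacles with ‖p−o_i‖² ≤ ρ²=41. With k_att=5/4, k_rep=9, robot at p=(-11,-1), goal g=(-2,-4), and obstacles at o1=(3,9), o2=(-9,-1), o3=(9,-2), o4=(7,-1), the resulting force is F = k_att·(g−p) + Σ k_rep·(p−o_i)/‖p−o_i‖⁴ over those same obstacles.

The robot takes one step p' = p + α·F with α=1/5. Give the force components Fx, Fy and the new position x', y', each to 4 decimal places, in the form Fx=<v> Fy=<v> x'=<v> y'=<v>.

F_att = 5/4·(g−p) = 5/4·(9,-3) = (11.2500,-3.7500)
o1: d²=296 > ρ²=41 → inactive
o2: d²=4 ≤ ρ²=41; F_rep = 9·(-2,0)/4² = (-1.1250,0.0000)
o3: d²=401 > ρ²=41 → inactive
o4: d²=324 > ρ²=41 → inactive
F = F_att + ΣF_rep = (10.1250,-3.7500)
p' = p + 1/5·F = (-8.9750,-1.7500)

Fx=10.1250 Fy=-3.7500 x'=-8.9750 y'=-1.7500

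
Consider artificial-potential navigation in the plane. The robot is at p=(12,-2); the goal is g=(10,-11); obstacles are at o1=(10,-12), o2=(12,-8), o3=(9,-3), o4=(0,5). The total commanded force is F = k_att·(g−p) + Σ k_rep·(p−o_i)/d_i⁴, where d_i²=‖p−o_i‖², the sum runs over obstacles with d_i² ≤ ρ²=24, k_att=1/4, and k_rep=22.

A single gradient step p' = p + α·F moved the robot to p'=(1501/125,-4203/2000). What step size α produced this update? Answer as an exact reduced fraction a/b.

F_att = 1/4·(g−p) = 1/4·(-2,-9) = (-0.5000,-2.2500)
o1: d²=104 > ρ²=24 → inactive
o2: d²=36 > ρ²=24 → inactive
o3: d²=10 ≤ ρ²=24; F_rep = 22·(3,1)/10² = (0.6600,0.2200)
o4: d²=193 > ρ²=24 → inactive
F = F_att + ΣF_rep = (0.1600,-2.0300)
Δp = p'−p = (0.0080,-0.1015); α = Δx/Fx = (1/125) / (4/25) = 1/20
check: Δy/Fy = (-203/2000) / (-203/100) = 1/20 ✓

α = 1/20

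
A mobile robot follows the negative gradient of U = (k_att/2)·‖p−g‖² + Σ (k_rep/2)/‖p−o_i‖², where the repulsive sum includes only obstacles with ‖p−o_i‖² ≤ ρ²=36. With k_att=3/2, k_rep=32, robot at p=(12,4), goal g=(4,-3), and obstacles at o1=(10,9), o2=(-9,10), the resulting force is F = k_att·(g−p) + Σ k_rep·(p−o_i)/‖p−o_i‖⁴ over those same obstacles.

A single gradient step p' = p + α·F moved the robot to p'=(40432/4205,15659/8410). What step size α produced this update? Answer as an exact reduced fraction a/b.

α = 1/5

F_att = 3/2·(g−p) = 3/2·(-8,-7) = (-12.0000,-10.5000)
o1: d²=29 ≤ ρ²=36; F_rep = 32·(2,-5)/29² = (0.0761,-0.1902)
o2: d²=477 > ρ²=36 → inactive
F = F_att + ΣF_rep = (-11.9239,-10.6902)
Δp = p'−p = (-2.3848,-2.1380); α = Δx/Fx = (-10028/4205) / (-10028/841) = 1/5
check: Δy/Fy = (-17981/8410) / (-17981/1682) = 1/5 ✓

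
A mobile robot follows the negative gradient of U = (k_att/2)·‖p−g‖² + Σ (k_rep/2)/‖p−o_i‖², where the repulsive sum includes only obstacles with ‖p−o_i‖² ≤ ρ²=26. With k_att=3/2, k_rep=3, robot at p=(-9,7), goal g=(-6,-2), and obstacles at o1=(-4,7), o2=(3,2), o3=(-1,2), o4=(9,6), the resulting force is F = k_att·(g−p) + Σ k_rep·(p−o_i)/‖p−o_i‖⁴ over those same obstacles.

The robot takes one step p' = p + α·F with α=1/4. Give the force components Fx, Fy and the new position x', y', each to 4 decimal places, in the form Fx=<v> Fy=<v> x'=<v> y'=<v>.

F_att = 3/2·(g−p) = 3/2·(3,-9) = (4.5000,-13.5000)
o1: d²=25 ≤ ρ²=26; F_rep = 3·(-5,0)/25² = (-0.0240,0.0000)
o2: d²=169 > ρ²=26 → inactive
o3: d²=89 > ρ²=26 → inactive
o4: d²=325 > ρ²=26 → inactive
F = F_att + ΣF_rep = (4.4760,-13.5000)
p' = p + 1/4·F = (-7.8810,3.6250)

Fx=4.4760 Fy=-13.5000 x'=-7.8810 y'=3.6250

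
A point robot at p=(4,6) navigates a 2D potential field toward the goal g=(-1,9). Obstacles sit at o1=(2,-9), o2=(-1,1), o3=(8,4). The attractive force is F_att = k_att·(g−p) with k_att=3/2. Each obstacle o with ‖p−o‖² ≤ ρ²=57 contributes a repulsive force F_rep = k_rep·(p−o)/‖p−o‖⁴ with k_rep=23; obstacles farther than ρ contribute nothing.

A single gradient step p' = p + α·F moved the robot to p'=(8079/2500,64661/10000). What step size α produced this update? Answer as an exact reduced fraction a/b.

α = 1/10

F_att = 3/2·(g−p) = 3/2·(-5,3) = (-7.5000,4.5000)
o1: d²=229 > ρ²=57 → inactive
o2: d²=50 ≤ ρ²=57; F_rep = 23·(5,5)/50² = (0.0460,0.0460)
o3: d²=20 ≤ ρ²=57; F_rep = 23·(-4,2)/20² = (-0.2300,0.1150)
F = F_att + ΣF_rep = (-7.6840,4.6610)
Δp = p'−p = (-0.7684,0.4661); α = Δx/Fx = (-1921/2500) / (-1921/250) = 1/10
check: Δy/Fy = (4661/10000) / (4661/1000) = 1/10 ✓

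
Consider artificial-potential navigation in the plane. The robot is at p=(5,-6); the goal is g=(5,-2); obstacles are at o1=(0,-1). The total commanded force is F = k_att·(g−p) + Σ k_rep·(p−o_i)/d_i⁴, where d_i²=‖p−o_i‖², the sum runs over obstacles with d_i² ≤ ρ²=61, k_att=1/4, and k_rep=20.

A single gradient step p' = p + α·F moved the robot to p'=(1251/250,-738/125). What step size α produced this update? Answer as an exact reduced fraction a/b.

F_att = 1/4·(g−p) = 1/4·(0,4) = (0.0000,1.0000)
o1: d²=50 ≤ ρ²=61; F_rep = 20·(5,-5)/50² = (0.0400,-0.0400)
F = F_att + ΣF_rep = (0.0400,0.9600)
Δp = p'−p = (0.0040,0.0960); α = Δx/Fx = (1/250) / (1/25) = 1/10
check: Δy/Fy = (12/125) / (24/25) = 1/10 ✓

α = 1/10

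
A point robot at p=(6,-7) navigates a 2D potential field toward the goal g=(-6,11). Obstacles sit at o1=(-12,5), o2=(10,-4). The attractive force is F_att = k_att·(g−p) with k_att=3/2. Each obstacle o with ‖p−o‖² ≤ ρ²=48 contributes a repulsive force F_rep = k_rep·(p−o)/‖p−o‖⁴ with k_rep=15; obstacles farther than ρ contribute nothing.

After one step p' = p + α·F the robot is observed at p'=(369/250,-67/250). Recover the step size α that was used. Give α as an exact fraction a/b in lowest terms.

α = 1/4

F_att = 3/2·(g−p) = 3/2·(-12,18) = (-18.0000,27.0000)
o1: d²=468 > ρ²=48 → inactive
o2: d²=25 ≤ ρ²=48; F_rep = 15·(-4,-3)/25² = (-0.0960,-0.0720)
F = F_att + ΣF_rep = (-18.0960,26.9280)
Δp = p'−p = (-4.5240,6.7320); α = Δx/Fx = (-1131/250) / (-2262/125) = 1/4
check: Δy/Fy = (1683/250) / (3366/125) = 1/4 ✓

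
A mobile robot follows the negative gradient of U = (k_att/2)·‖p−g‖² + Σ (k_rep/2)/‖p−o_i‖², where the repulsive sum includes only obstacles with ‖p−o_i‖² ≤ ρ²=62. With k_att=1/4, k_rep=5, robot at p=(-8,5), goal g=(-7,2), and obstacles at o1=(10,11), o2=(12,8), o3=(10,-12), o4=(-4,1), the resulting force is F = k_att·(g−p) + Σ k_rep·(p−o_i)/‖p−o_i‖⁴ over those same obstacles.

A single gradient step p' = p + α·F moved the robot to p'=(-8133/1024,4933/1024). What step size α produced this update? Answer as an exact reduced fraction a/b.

F_att = 1/4·(g−p) = 1/4·(1,-3) = (0.2500,-0.7500)
o1: d²=360 > ρ²=62 → inactive
o2: d²=409 > ρ²=62 → inactive
o3: d²=613 > ρ²=62 → inactive
o4: d²=32 ≤ ρ²=62; F_rep = 5·(-4,4)/32² = (-0.0195,0.0195)
F = F_att + ΣF_rep = (0.2305,-0.7305)
Δp = p'−p = (0.0576,-0.1826); α = Δx/Fx = (59/1024) / (59/256) = 1/4
check: Δy/Fy = (-187/1024) / (-187/256) = 1/4 ✓

α = 1/4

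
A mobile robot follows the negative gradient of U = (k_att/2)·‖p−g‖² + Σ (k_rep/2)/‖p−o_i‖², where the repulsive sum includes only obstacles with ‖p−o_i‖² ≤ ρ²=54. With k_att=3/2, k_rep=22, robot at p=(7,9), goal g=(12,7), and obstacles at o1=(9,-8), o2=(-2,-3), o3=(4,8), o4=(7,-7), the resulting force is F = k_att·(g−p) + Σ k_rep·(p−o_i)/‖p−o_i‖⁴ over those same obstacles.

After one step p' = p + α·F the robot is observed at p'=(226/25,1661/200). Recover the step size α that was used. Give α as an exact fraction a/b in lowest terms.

F_att = 3/2·(g−p) = 3/2·(5,-2) = (7.5000,-3.0000)
o1: d²=293 > ρ²=54 → inactive
o2: d²=225 > ρ²=54 → inactive
o3: d²=10 ≤ ρ²=54; F_rep = 22·(3,1)/10² = (0.6600,0.2200)
o4: d²=256 > ρ²=54 → inactive
F = F_att + ΣF_rep = (8.1600,-2.7800)
Δp = p'−p = (2.0400,-0.6950); α = Δx/Fx = (51/25) / (204/25) = 1/4
check: Δy/Fy = (-139/200) / (-139/50) = 1/4 ✓

α = 1/4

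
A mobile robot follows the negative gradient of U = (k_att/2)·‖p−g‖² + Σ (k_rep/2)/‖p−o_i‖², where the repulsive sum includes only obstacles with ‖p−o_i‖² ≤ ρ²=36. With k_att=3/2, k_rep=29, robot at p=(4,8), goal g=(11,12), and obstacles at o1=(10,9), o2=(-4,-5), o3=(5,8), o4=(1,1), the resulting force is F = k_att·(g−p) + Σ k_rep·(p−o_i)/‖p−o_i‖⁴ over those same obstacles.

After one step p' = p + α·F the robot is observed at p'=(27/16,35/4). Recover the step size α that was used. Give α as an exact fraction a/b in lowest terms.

F_att = 3/2·(g−p) = 3/2·(7,4) = (10.5000,6.0000)
o1: d²=37 > ρ²=36 → inactive
o2: d²=233 > ρ²=36 → inactive
o3: d²=1 ≤ ρ²=36; F_rep = 29·(-1,0)/1² = (-29.0000,0.0000)
o4: d²=58 > ρ²=36 → inactive
F = F_att + ΣF_rep = (-18.5000,6.0000)
Δp = p'−p = (-2.3125,0.7500); α = Δx/Fx = (-37/16) / (-37/2) = 1/8
check: Δy/Fy = (3/4) / (6) = 1/8 ✓

α = 1/8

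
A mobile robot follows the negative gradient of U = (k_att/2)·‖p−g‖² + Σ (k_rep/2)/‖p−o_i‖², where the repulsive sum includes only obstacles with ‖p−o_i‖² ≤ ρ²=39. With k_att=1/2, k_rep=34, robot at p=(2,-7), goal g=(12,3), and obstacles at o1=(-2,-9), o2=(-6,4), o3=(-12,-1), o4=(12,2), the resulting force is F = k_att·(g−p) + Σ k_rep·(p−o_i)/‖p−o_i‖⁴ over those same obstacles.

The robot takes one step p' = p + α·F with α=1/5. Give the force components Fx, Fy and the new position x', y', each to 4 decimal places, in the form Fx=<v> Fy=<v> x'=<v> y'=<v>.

Fx=5.3400 Fy=5.1700 x'=3.0680 y'=-5.9660

F_att = 1/2·(g−p) = 1/2·(10,10) = (5.0000,5.0000)
o1: d²=20 ≤ ρ²=39; F_rep = 34·(4,2)/20² = (0.3400,0.1700)
o2: d²=185 > ρ²=39 → inactive
o3: d²=232 > ρ²=39 → inactive
o4: d²=181 > ρ²=39 → inactive
F = F_att + ΣF_rep = (5.3400,5.1700)
p' = p + 1/5·F = (3.0680,-5.9660)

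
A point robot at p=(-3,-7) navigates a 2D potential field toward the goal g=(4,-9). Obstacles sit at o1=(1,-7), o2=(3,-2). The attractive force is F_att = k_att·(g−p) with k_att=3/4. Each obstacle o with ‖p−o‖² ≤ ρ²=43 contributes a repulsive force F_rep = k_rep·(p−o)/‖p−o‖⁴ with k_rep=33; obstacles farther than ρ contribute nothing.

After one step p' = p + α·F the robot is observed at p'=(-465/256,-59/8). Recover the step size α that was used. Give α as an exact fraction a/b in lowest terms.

F_att = 3/4·(g−p) = 3/4·(7,-2) = (5.2500,-1.5000)
o1: d²=16 ≤ ρ²=43; F_rep = 33·(-4,0)/16² = (-0.5156,0.0000)
o2: d²=61 > ρ²=43 → inactive
F = F_att + ΣF_rep = (4.7344,-1.5000)
Δp = p'−p = (1.1836,-0.3750); α = Δx/Fx = (303/256) / (303/64) = 1/4
check: Δy/Fy = (-3/8) / (-3/2) = 1/4 ✓

α = 1/4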